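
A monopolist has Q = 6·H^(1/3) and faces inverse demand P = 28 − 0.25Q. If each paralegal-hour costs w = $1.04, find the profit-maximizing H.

Marginal revenue from the inverse demand is MR = 28 − 0.5Q.
The marginal product is MP_H = 2·H^(-2/3).
A monopolist hires until marginal revenue product equals the wage: MR·MP_H = w.
At H, Q = 6·H^(1/3). Substituting and solving: (28 − 3·H^(1/3))·2·H^(-2/3) = 1.04 gives H = 125.

H* = 125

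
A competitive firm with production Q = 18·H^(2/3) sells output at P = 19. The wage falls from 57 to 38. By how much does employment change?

From P·MP_H = w with MP_H = 12·H^(-1/3), the labor demand is H(w) = (228/w)^(3).
At w = 57: H = 64. At w = 38: H = 216.
ΔH = 216 − 64 = 152.

ΔH = 152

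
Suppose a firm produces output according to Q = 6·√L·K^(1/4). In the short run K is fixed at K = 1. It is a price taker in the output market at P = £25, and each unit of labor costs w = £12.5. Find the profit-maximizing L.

L* = 36

With K = 1, MP_L = (1/2)·6·L^(-1/2)·1^(1/4) = 3·L^(-1/2).
Profit maximization for a price taker requires P·MP_L = w: 25·3·L^(-1/2) = 12.5.
So L^(-1/2) = 1/6, which gives L = 36.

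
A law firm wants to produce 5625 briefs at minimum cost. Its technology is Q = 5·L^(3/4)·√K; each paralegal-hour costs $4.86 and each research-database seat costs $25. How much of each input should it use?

L* = 625, K* = 81

Cost minimization requires the marginal rate of technical substitution to equal the input-price ratio: MP_L/MP_K = w/r.
Here MP_L/MP_K = (3/4)·(K/L)/(1/2) = 1.5·(K/L). Setting this equal to 4.86/25 = 0.1944 gives K = 0.1296L.
Substituting into Q = 5625: 5·L^(3/4)·(0.1296L)^(1/2) = 5625.
Solving, L = 625 and K = 81.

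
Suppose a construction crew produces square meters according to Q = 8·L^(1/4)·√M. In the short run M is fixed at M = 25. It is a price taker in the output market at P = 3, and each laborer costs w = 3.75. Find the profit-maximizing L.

L* = 16

With M = 25, MP_L = (1/4)·8·L^(-3/4)·25^(1/2) = 10·L^(-3/4).
Profit maximization for a price taker requires P·MP_L = w: 3·10·L^(-3/4) = 3.75.
So L^(-3/4) = 0.125, which gives L = 16.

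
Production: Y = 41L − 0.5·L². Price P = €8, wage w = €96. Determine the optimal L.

L* = 29

The marginal product of L is MP_L = 41 − L.
A price-taking firm hires until the value of the marginal product equals the wage: P·MP_L = w, so 8·(41 − L) = 96.
Then 41 − L = 12, giving L = 29.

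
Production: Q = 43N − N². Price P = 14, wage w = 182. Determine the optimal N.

N* = 15

The marginal product of N is MP_N = 43 − 2N.
A price-taking firm hires until the value of the marginal product equals the wage: P·MP_N = w, so 14·(43 − 2N) = 182.
Then 43 − 2N = 13, giving N = 15.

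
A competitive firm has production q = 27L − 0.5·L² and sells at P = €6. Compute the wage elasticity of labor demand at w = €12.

From P·MP_L = w with MP_L = 27 − L, labor demand is L(w) = 27 − w/6.
dL/dw = −1/(6) = -1/6.
At w = 12, L = 25, so ε = (dL/dw)·(w/L) = (-1/6)·(12/25) = -0.08.

ε = -0.08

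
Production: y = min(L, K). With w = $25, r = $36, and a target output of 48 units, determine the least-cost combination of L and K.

L* = 48, K* = 48

With a fixed-proportions technology, the cost-minimizing bundle uses no slack in either input: L = K = y.
So L = 48 and K = 48.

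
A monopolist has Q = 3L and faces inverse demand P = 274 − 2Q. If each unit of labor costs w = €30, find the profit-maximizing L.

Marginal revenue from the inverse demand is MR = 274 − 4Q.
The marginal product is MP_L = 3.
A monopolist hires until marginal revenue product equals the wage: MR·MP_L = w.
(274 − 12L)·3 = 30, so L = 22.

L* = 22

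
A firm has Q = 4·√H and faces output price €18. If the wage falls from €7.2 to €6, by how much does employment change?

From P·MP_H = w with MP_H = 2·H^(-1/2), the labor demand is H(w) = (36/w)^(2).
At w = 7.2: H = 25. At w = 6: H = 36.
ΔH = 36 − 25 = 11.

ΔH = 11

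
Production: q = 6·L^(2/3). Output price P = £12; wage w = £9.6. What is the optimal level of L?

MP_L = (2/3)·6·L^(-1/3) = 4·L^(-1/3).
Profit maximization for a price taker requires P·MP_L = w: 12·4·L^(-1/3) = 9.6.
So L^(-1/3) = 0.2, which gives L = 125.

L* = 125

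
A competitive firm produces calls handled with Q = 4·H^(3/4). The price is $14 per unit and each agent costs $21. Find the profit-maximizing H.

MP_H = (3/4)·4·H^(-1/4) = 3·H^(-1/4).
Profit maximization for a price taker requires P·MP_H = w: 14·3·H^(-1/4) = 21.
So H^(-1/4) = 0.5, which gives H = 16.

H* = 16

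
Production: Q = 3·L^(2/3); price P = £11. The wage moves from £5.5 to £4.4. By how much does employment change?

ΔL = 61

From P·MP_L = w with MP_L = 2·L^(-1/3), the labor demand is L(w) = (22/w)^(3).
At w = 5.5: L = 64. At w = 4.4: L = 125.
ΔL = 125 − 64 = 61.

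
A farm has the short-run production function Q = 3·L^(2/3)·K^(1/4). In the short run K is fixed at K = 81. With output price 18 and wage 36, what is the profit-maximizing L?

With K = 81, MP_L = (2/3)·3·L^(-1/3)·81^(1/4) = 6·L^(-1/3).
Profit maximization for a price taker requires P·MP_L = w: 18·6·L^(-1/3) = 36.
So L^(-1/3) = 1/3, which gives L = 27.

L* = 27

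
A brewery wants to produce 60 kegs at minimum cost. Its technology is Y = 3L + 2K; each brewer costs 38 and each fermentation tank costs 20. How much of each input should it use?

The inputs are perfect substitutes, so the firm uses whichever has the lower cost per unit of output.
Cost per unit of output via L is w/3 = 38/3; via K it is r/2 = 10. K is cheaper.
Producing Y = 60 with K alone: L = 0, K = 30.

L* = 0, K* = 30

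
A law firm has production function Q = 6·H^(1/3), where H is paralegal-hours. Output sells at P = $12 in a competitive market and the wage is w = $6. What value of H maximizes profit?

H* = 8

MP_H = (1/3)·6·H^(-2/3) = 2·H^(-2/3).
Profit maximization for a price taker requires P·MP_H = w: 12·2·H^(-2/3) = 6.
So H^(-2/3) = 0.25, which gives H = 8.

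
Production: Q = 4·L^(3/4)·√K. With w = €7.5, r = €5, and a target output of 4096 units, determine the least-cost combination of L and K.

L* = 256, K* = 256

Cost minimization requires the marginal rate of technical substitution to equal the input-price ratio: MP_L/MP_K = w/r.
Here MP_L/MP_K = (3/4)·(K/L)/(1/2) = 1.5·(K/L). Setting this equal to 7.5/5 = 1.5 gives K = L.
Substituting into Q = 4096: 4·L^(3/4)·(L)^(1/2) = 4096.
Solving, L = 256 and K = 256.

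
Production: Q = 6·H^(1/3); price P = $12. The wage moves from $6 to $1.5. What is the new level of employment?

H* = 64

From P·MP_H = w with MP_H = 2·H^(-2/3), the labor demand is H(w) = (24/w)^(3/2).
At w = 6: H = 8. At w = 1.5: H = 64.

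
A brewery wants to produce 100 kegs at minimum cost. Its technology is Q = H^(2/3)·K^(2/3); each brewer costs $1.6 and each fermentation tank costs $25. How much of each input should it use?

H* = 125, K* = 8

Cost minimization requires the marginal rate of technical substitution to equal the input-price ratio: MP_H/MP_K = w/r.
Here MP_H/MP_K = (2/3)·(K/H)/(2/3) = (K/H). Setting this equal to 1.6/25 = 0.064 gives K = 0.064H.
Substituting into Q = 100: H^(2/3)·(0.064H)^(2/3) = 100.
Solving, H = 125 and K = 8.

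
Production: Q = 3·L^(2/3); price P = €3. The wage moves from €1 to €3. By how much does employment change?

ΔL = -208

From P·MP_L = w with MP_L = 2·L^(-1/3), the labor demand is L(w) = (6/w)^(3).
At w = 1: L = 216. At w = 3: L = 8.
ΔL = 8 − 216 = -208.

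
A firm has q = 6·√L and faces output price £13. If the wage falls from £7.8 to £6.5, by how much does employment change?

ΔL = 11

From P·MP_L = w with MP_L = 3·L^(-1/2), the labor demand is L(w) = (39/w)^(2).
At w = 7.8: L = 25. At w = 6.5: L = 36.
ΔL = 36 − 25 = 11.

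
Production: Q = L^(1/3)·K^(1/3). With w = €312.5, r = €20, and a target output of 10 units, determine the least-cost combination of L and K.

Cost minimization requires the marginal rate of technical substitution to equal the input-price ratio: MP_L/MP_K = w/r.
Here MP_L/MP_K = (1/3)·(K/L)/(1/3) = (K/L). Setting this equal to 312.5/20 = 15.625 gives K = 15.625L.
Substituting into Q = 10: L^(1/3)·(15.625L)^(1/3) = 10.
Solving, L = 8 and K = 125.

L* = 8, K* = 125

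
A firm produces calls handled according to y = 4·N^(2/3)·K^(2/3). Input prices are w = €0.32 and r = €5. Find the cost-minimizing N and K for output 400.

Cost minimization requires the marginal rate of technical substitution to equal the input-price ratio: MP_N/MP_K = w/r.
Here MP_N/MP_K = (2/3)·(K/N)/(2/3) = (K/N). Setting this equal to 0.32/5 = 0.064 gives K = 0.064N.
Substituting into y = 400: 4·N^(2/3)·(0.064N)^(2/3) = 400.
Solving, N = 125 and K = 8.

N* = 125, K* = 8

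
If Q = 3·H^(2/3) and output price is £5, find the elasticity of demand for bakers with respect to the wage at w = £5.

MP_H = (2/3)·3·H^(-1/3), so P·MP_H = w gives 10·H^(-1/3) = w.
Solving, H(w) = (10/w)^(3). This is a constant-elasticity form: H ∝ w^(−3), so ε = −3.

ε = -3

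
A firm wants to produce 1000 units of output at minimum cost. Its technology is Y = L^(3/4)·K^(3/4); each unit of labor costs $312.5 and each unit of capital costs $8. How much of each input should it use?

L* = 16, K* = 625

Cost minimization requires the marginal rate of technical substitution to equal the input-price ratio: MP_L/MP_K = w/r.
Here MP_L/MP_K = (3/4)·(K/L)/(3/4) = (K/L). Setting this equal to 312.5/8 = 39.0625 gives K = 39.0625L.
Substituting into Y = 1000: L^(3/4)·(39.0625L)^(3/4) = 1000.
Solving, L = 16 and K = 625.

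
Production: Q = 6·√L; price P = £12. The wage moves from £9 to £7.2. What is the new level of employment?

L* = 25

From P·MP_L = w with MP_L = 3·L^(-1/2), the labor demand is L(w) = (36/w)^(2).
At w = 9: L = 16. At w = 7.2: L = 25.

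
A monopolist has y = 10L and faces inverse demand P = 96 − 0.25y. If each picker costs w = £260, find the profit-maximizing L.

Marginal revenue from the inverse demand is MR = 96 − 0.5y.
The marginal product is MP_L = 10.
A monopolist hires until marginal revenue product equals the wage: MR·MP_L = w.
(96 − 5L)·10 = 260, so L = 14.

L* = 14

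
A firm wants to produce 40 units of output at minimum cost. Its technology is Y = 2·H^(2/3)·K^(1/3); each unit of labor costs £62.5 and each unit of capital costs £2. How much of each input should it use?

H* = 8, K* = 125

Cost minimization requires the marginal rate of technical substitution to equal the input-price ratio: MP_H/MP_K = w/r.
Here MP_H/MP_K = (2/3)·(K/H)/(1/3) = 2·(K/H). Setting this equal to 62.5/2 = 31.25 gives K = 15.625H.
Substituting into Y = 40: 2·H^(2/3)·(15.625H)^(1/3) = 40.
Solving, H = 8 and K = 125.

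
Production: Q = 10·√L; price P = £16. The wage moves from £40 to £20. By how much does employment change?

ΔL = 12

From P·MP_L = w with MP_L = 5·L^(-1/2), the labor demand is L(w) = (80/w)^(2).
At w = 40: L = 4. At w = 20: L = 16.
ΔL = 16 − 4 = 12.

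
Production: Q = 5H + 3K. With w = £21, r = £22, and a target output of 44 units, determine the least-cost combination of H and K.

The inputs are perfect substitutes, so the firm uses whichever has the lower cost per unit of output.
Cost per unit of output via H is w/5 = 4.2; via K it is r/3 = 22/3. H is cheaper.
Producing Q = 44 with H alone: H = 8.8, K = 0.

H* = 8.8, K* = 0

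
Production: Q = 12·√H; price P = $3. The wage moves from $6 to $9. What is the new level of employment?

From P·MP_H = w with MP_H = 6·H^(-1/2), the labor demand is H(w) = (18/w)^(2).
At w = 6: H = 9. At w = 9: H = 4.

H* = 4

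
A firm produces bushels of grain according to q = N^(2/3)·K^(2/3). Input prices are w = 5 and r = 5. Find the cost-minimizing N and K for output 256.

N* = 64, K* = 64

Cost minimization requires the marginal rate of technical substitution to equal the input-price ratio: MP_N/MP_K = w/r.
Here MP_N/MP_K = (2/3)·(K/N)/(2/3) = (K/N). Setting this equal to 5/5 = 1 gives K = N.
Substituting into q = 256: N^(2/3)·(N)^(2/3) = 256.
Solving, N = 64 and K = 64.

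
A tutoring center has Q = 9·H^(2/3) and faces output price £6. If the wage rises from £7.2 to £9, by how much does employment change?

From P·MP_H = w with MP_H = 6·H^(-1/3), the labor demand is H(w) = (36/w)^(3).
At w = 7.2: H = 125. At w = 9: H = 64.
ΔH = 64 − 125 = -61.

ΔH = -61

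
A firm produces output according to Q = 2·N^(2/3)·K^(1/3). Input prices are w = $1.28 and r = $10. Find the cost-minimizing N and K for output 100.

Cost minimization requires the marginal rate of technical substitution to equal the input-price ratio: MP_N/MP_K = w/r.
Here MP_N/MP_K = (2/3)·(K/N)/(1/3) = 2·(K/N). Setting this equal to 1.28/10 = 0.128 gives K = 0.064N.
Substituting into Q = 100: 2·N^(2/3)·(0.064N)^(1/3) = 100.
Solving, N = 125 and K = 8.

N* = 125, K* = 8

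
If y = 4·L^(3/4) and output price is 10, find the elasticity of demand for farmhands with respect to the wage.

MP_L = (3/4)·4·L^(-1/4), so P·MP_L = w gives 30·L^(-1/4) = w.
Solving, L(w) = (30/w)^(4). This is a constant-elasticity form: L ∝ w^(−4), so ε = −4.

ε = -4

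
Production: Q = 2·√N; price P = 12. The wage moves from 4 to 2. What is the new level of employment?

From P·MP_N = w with MP_N = N^(-1/2), the labor demand is N(w) = (12/w)^(2).
At w = 4: N = 9. At w = 2: N = 36.

N* = 36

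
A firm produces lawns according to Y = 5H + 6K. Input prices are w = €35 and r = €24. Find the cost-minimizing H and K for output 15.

The inputs are perfect substitutes, so the firm uses whichever has the lower cost per unit of output.
Cost per unit of output via H is w/5 = 7; via K it is r/6 = 4. K is cheaper.
Producing Y = 15 with K alone: H = 0, K = 2.5.

H* = 0, K* = 2.5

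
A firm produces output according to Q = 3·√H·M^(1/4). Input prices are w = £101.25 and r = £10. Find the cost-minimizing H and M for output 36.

H* = 16, M* = 81

Cost minimization requires the marginal rate of technical substitution to equal the input-price ratio: MP_H/MP_M = w/r.
Here MP_H/MP_M = (1/2)·(M/H)/(1/4) = 2·(M/H). Setting this equal to 101.25/10 = 10.125 gives M = 5.0625H.
Substituting into Q = 36: 3·H^(1/2)·(5.0625H)^(1/4) = 36.
Solving, H = 16 and M = 81.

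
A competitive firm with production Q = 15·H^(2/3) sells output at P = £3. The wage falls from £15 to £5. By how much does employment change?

ΔH = 208

From P·MP_H = w with MP_H = 10·H^(-1/3), the labor demand is H(w) = (30/w)^(3).
At w = 15: H = 8. At w = 5: H = 216.
ΔH = 216 − 8 = 208.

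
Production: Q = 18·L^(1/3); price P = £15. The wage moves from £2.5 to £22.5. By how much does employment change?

ΔL = -208

From P·MP_L = w with MP_L = 6·L^(-2/3), the labor demand is L(w) = (90/w)^(3/2).
At w = 2.5: L = 216. At w = 22.5: L = 8.
ΔL = 8 − 216 = -208.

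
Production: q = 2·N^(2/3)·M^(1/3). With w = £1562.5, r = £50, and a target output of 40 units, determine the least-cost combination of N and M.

N* = 8, M* = 125

Cost minimization requires the marginal rate of technical substitution to equal the input-price ratio: MP_N/MP_M = w/r.
Here MP_N/MP_M = (2/3)·(M/N)/(1/3) = 2·(M/N). Setting this equal to 1562.5/50 = 31.25 gives M = 15.625N.
Substituting into q = 40: 2·N^(2/3)·(15.625N)^(1/3) = 40.
Solving, N = 8 and M = 125.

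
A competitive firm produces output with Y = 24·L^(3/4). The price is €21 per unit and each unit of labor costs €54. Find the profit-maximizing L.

MP_L = (3/4)·24·L^(-1/4) = 18·L^(-1/4).
Profit maximization for a price taker requires P·MP_L = w: 21·18·L^(-1/4) = 54.
So L^(-1/4) = 1/7, which gives L = 2401.

L* = 2401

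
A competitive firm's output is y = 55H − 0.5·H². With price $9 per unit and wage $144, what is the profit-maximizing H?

H* = 39

The marginal product of H is MP_H = 55 − H.
A price-taking firm hires until the value of the marginal product equals the wage: P·MP_H = w, so 9·(55 − H) = 144.
Then 55 − H = 16, giving H = 39.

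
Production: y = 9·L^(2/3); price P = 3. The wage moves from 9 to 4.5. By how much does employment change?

ΔL = 56

From P·MP_L = w with MP_L = 6·L^(-1/3), the labor demand is L(w) = (18/w)^(3).
At w = 9: L = 8. At w = 4.5: L = 64.
ΔL = 64 − 8 = 56.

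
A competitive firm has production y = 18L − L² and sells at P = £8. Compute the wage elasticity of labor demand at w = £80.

ε = -1.25

From P·MP_L = w with MP_L = 18 − 2L, labor demand is L(w) = (18 − w/8)/2.
dL/dw = −1/(16) = -0.0625.
At w = 80, L = 4, so ε = (dL/dw)·(w/L) = (-0.0625)·(80/4) = -1.25.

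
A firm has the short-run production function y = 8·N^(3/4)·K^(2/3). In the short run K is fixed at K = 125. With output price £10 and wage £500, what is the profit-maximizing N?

N* = 81

With K = 125, MP_N = (3/4)·8·N^(-1/4)·125^(2/3) = 150·N^(-1/4).
Profit maximization for a price taker requires P·MP_N = w: 10·150·N^(-1/4) = 500.
So N^(-1/4) = 1/3, which gives N = 81.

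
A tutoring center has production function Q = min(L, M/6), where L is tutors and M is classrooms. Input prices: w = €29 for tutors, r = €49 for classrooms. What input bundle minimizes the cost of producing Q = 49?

L* = 49, M* = 294

With a fixed-proportions technology, the cost-minimizing bundle uses no slack in either input: L = M/6 = Q.
So L = 49 and M = 6·49 = 294.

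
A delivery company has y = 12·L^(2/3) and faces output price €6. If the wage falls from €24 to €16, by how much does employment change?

From P·MP_L = w with MP_L = 8·L^(-1/3), the labor demand is L(w) = (48/w)^(3).
At w = 24: L = 8. At w = 16: L = 27.
ΔL = 27 − 8 = 19.

ΔL = 19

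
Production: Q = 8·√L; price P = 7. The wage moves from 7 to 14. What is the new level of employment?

L* = 4

From P·MP_L = w with MP_L = 4·L^(-1/2), the labor demand is L(w) = (28/w)^(2).
At w = 7: L = 16. At w = 14: L = 4.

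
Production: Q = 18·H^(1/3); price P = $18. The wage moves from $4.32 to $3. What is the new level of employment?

From P·MP_H = w with MP_H = 6·H^(-2/3), the labor demand is H(w) = (108/w)^(3/2).
At w = 4.32: H = 125. At w = 3: H = 216.

H* = 216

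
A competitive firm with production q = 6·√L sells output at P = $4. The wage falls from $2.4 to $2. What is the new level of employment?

From P·MP_L = w with MP_L = 3·L^(-1/2), the labor demand is L(w) = (12/w)^(2).
At w = 2.4: L = 25. At w = 2: L = 36.

L* = 36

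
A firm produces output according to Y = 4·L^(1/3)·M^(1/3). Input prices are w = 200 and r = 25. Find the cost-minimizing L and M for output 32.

L* = 8, M* = 64

Cost minimization requires the marginal rate of technical substitution to equal the input-price ratio: MP_L/MP_M = w/r.
Here MP_L/MP_M = (1/3)·(M/L)/(1/3) = (M/L). Setting this equal to 200/25 = 8 gives M = 8L.
Substituting into Y = 32: 4·L^(1/3)·(8L)^(1/3) = 32.
Solving, L = 8 and M = 64.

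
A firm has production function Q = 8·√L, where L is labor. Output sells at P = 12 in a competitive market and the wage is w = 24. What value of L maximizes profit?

L* = 4

MP_L = (1/2)·8·L^(-1/2) = 4·L^(-1/2).
Profit maximization for a price taker requires P·MP_L = w: 12·4·L^(-1/2) = 24.
So L^(-1/2) = 0.5, which gives L = 4.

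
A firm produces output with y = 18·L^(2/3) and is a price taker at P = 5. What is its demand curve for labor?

MP_L = (2/3)·18·L^(-1/3) = 12·L^(-1/3).
Setting P·MP_L = w: 60·L^(-1/3) = w.
Solving for L: L^(-1/3) = w/60, so L = (60/w)^(3).

L(w) = 216000/w³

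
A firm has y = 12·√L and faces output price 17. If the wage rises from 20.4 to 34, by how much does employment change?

ΔL = -16

From P·MP_L = w with MP_L = 6·L^(-1/2), the labor demand is L(w) = (102/w)^(2).
At w = 20.4: L = 25. At w = 34: L = 9.
ΔL = 9 − 25 = -16.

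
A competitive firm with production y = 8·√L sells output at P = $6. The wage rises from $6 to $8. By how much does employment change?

From P·MP_L = w with MP_L = 4·L^(-1/2), the labor demand is L(w) = (24/w)^(2).
At w = 6: L = 16. At w = 8: L = 9.
ΔL = 9 − 16 = -7.

ΔL = -7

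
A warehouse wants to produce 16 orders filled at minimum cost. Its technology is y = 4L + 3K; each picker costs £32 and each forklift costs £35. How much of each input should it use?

L* = 4, K* = 0

The inputs are perfect substitutes, so the firm uses whichever has the lower cost per unit of output.
Cost per unit of output via L is w/4 = 8; via K it is r/3 = 35/3. L is cheaper.
Producing y = 16 with L alone: L = 4, K = 0.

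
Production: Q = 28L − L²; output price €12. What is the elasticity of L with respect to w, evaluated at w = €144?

From P·MP_L = w with MP_L = 28 − 2L, labor demand is L(w) = (28 − w/12)/2.
dL/dw = −1/(24) = -1/24.
At w = 144, L = 8, so ε = (dL/dw)·(w/L) = (-1/24)·(144/8) = -0.75.

ε = -0.75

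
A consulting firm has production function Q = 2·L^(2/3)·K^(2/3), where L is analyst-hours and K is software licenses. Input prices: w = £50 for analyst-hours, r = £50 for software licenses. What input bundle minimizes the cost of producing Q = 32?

Cost minimization requires the marginal rate of technical substitution to equal the input-price ratio: MP_L/MP_K = w/r.
Here MP_L/MP_K = (2/3)·(K/L)/(2/3) = (K/L). Setting this equal to 50/50 = 1 gives K = L.
Substituting into Q = 32: 2·L^(2/3)·(L)^(2/3) = 32.
Solving, L = 8 and K = 8.

L* = 8, K* = 8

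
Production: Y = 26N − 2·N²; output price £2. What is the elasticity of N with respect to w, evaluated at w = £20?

From P·MP_N = w with MP_N = 26 − 4N, labor demand is N(w) = (26 − w/2)/4.
dN/dw = −1/(8) = -0.125.
At w = 20, N = 4, so ε = (dN/dw)·(w/N) = (-0.125)·(20/4) = -0.625.

ε = -0.625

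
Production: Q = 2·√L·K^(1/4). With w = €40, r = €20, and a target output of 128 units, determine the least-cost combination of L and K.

Cost minimization requires the marginal rate of technical substitution to equal the input-price ratio: MP_L/MP_K = w/r.
Here MP_L/MP_K = (1/2)·(K/L)/(1/4) = 2·(K/L). Setting this equal to 40/20 = 2 gives K = L.
Substituting into Q = 128: 2·L^(1/2)·(L)^(1/4) = 128.
Solving, L = 256 and K = 256.

L* = 256, K* = 256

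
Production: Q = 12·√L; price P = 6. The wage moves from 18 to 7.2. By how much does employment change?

ΔL = 21

From P·MP_L = w with MP_L = 6·L^(-1/2), the labor demand is L(w) = (36/w)^(2).
At w = 18: L = 4. At w = 7.2: L = 25.
ΔL = 25 − 4 = 21.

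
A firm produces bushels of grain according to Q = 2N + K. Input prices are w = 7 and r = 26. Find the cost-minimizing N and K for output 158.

The inputs are perfect substitutes, so the firm uses whichever has the lower cost per unit of output.
Cost per unit of output via N is 3.5; via K it is 26. N is cheaper.
Producing Q = 158 with N alone: N = 79, K = 0.

N* = 79, K* = 0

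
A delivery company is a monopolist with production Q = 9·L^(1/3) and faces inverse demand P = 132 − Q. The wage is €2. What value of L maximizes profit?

Marginal revenue from the inverse demand is MR = 132 − 2Q.
The marginal product is MP_L = 3·L^(-2/3).
A monopolist hires until marginal revenue product equals the wage: MR·MP_L = w.
At L, Q = 9·L^(1/3). Substituting and solving: (132 − 18·L^(1/3))·3·L^(-2/3) = 2 gives L = 216.

L* = 216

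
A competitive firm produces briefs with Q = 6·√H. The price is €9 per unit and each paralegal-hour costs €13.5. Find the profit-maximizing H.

MP_H = (1/2)·6·H^(-1/2) = 3·H^(-1/2).
Profit maximization for a price taker requires P·MP_H = w: 9·3·H^(-1/2) = 13.5.
So H^(-1/2) = 0.5, which gives H = 4.

H* = 4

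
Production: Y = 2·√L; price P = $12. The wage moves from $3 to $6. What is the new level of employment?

From P·MP_L = w with MP_L = L^(-1/2), the labor demand is L(w) = (12/w)^(2).
At w = 3: L = 16. At w = 6: L = 4.

L* = 4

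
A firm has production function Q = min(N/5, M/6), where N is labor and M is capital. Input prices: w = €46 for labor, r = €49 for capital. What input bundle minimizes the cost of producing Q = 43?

N* = 215, M* = 258

With a fixed-proportions technology, the cost-minimizing bundle uses no slack in either input: N/5 = M/6 = Q.
So N = 5·43 = 215 and M = 6·43 = 258.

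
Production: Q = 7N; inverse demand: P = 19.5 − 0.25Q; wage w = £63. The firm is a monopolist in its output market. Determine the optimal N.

N* = 3

Marginal revenue from the inverse demand is MR = 19.5 − 0.5Q.
The marginal product is MP_N = 7.
A monopolist hires until marginal revenue product equals the wage: MR·MP_N = w.
(19.5 − 3.5N)·7 = 63, so N = 3.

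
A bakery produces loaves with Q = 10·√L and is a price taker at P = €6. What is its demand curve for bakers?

L(w) = 900/w²

MP_L = (1/2)·10·L^(-1/2) = 5·L^(-1/2).
Setting P·MP_L = w: 30·L^(-1/2) = w.
Solving for L: L^(-1/2) = w/30, so L = (30/w)^(2).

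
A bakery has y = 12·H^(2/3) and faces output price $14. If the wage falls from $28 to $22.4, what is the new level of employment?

From P·MP_H = w with MP_H = 8·H^(-1/3), the labor demand is H(w) = (112/w)^(3).
At w = 28: H = 64. At w = 22.4: H = 125.

H* = 125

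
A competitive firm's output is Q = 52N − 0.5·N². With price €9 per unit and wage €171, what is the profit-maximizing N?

N* = 33

The marginal product of N is MP_N = 52 − N.
A price-taking firm hires until the value of the marginal product equals the wage: P·MP_N = w, so 9·(52 − N) = 171.
Then 52 − N = 19, giving N = 33.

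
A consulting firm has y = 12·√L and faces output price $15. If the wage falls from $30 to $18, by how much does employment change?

ΔL = 16

From P·MP_L = w with MP_L = 6·L^(-1/2), the labor demand is L(w) = (90/w)^(2).
At w = 30: L = 9. At w = 18: L = 25.
ΔL = 25 − 9 = 16.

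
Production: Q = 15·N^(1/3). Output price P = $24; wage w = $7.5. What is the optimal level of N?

N* = 64

MP_N = (1/3)·15·N^(-2/3) = 5·N^(-2/3).
Profit maximization for a price taker requires P·MP_N = w: 24·5·N^(-2/3) = 7.5.
So N^(-2/3) = 0.0625, which gives N = 64.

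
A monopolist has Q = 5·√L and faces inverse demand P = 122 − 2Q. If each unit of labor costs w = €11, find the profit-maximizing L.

L* = 25

Marginal revenue from the inverse demand is MR = 122 − 4Q.
The marginal product is MP_L = 2.5·L^(-1/2).
A monopolist hires until marginal revenue product equals the wage: MR·MP_L = w.
At L, Q = 5·√L. Substituting and solving: (122 − 20·√L)·2.5·L^(-1/2) = 11 gives L = 25.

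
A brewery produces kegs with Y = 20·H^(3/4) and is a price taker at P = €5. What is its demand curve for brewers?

MP_H = (3/4)·20·H^(-1/4) = 15·H^(-1/4).
Setting P·MP_H = w: 75·H^(-1/4) = w.
Solving for H: H^(-1/4) = w/75, so H = (75/w)^(4).

H(w) = (75/w)^(4)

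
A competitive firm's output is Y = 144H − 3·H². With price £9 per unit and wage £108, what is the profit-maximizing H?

The marginal product of H is MP_H = 144 − 6H.
A price-taking firm hires until the value of the marginal product equals the wage: P·MP_H = w, so 9·(144 − 6H) = 108.
Then 144 − 6H = 12, giving H = 22.

H* = 22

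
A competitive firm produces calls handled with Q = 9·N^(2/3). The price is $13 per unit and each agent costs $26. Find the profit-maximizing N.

N* = 27

MP_N = (2/3)·9·N^(-1/3) = 6·N^(-1/3).
Profit maximization for a price taker requires P·MP_N = w: 13·6·N^(-1/3) = 26.
So N^(-1/3) = 1/3, which gives N = 27.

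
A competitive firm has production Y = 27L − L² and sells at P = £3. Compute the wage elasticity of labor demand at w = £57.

ε = -2.375

From P·MP_L = w with MP_L = 27 − 2L, labor demand is L(w) = (27 − w/3)/2.
dL/dw = −1/(6) = -1/6.
At w = 57, L = 4, so ε = (dL/dw)·(w/L) = (-1/6)·(57/4) = -2.375.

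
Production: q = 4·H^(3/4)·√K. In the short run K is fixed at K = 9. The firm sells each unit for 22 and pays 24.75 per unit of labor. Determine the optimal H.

H* = 4096

With K = 9, MP_H = (3/4)·4·H^(-1/4)·9^(1/2) = 9·H^(-1/4).
Profit maximization for a price taker requires P·MP_H = w: 22·9·H^(-1/4) = 24.75.
So H^(-1/4) = 0.125, which gives H = 4096.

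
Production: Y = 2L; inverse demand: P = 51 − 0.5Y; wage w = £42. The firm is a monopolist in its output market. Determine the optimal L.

Marginal revenue from the inverse demand is MR = 51 − Y.
The marginal product is MP_L = 2.
A monopolist hires until marginal revenue product equals the wage: MR·MP_L = w.
(51 − 2L)·2 = 42, so L = 15.

L* = 15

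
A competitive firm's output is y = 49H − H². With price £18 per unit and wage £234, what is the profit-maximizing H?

The marginal product of H is MP_H = 49 − 2H.
A price-taking firm hires until the value of the marginal product equals the wage: P·MP_H = w, so 18·(49 − 2H) = 234.
Then 49 − 2H = 13, giving H = 18.

H* = 18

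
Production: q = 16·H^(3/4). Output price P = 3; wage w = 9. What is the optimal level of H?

H* = 256

MP_H = (3/4)·16·H^(-1/4) = 12·H^(-1/4).
Profit maximization for a price taker requires P·MP_H = w: 3·12·H^(-1/4) = 9.
So H^(-1/4) = 0.25, which gives H = 256.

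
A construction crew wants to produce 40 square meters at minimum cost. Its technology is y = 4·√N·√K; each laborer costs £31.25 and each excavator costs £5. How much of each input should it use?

N* = 4, K* = 25

Cost minimization requires the marginal rate of technical substitution to equal the input-price ratio: MP_N/MP_K = w/r.
Here MP_N/MP_K = (1/2)·(K/N)/(1/2) = (K/N). Setting this equal to 31.25/5 = 6.25 gives K = 6.25N.
Substituting into y = 40: 4·N^(1/2)·(6.25N)^(1/2) = 40.
Solving, N = 4 and K = 25.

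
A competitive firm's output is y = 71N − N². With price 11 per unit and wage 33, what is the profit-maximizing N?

N* = 34

The marginal product of N is MP_N = 71 − 2N.
A price-taking firm hires until the value of the marginal product equals the wage: P·MP_N = w, so 11·(71 − 2N) = 33.
Then 71 − 2N = 3, giving N = 34.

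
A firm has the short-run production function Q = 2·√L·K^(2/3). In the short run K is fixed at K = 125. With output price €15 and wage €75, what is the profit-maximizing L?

L* = 25

With K = 125, MP_L = (1/2)·2·L^(-1/2)·125^(2/3) = 25·L^(-1/2).
Profit maximization for a price taker requires P·MP_L = w: 15·25·L^(-1/2) = 75.
So L^(-1/2) = 0.2, which gives L = 25.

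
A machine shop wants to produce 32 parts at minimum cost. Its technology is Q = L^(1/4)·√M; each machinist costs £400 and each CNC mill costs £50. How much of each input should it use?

L* = 16, M* = 256

Cost minimization requires the marginal rate of technical substitution to equal the input-price ratio: MP_L/MP_M = w/r.
Here MP_L/MP_M = (1/4)·(M/L)/(1/2) = 0.5·(M/L). Setting this equal to 400/50 = 8 gives M = 16L.
Substituting into Q = 32: L^(1/4)·(16L)^(1/2) = 32.
Solving, L = 16 and M = 256.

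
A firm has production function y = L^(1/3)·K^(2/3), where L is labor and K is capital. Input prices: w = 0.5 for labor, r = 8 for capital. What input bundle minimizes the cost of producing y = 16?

L* = 64, K* = 8

Cost minimization requires the marginal rate of technical substitution to equal the input-price ratio: MP_L/MP_K = w/r.
Here MP_L/MP_K = (1/3)·(K/L)/(2/3) = 0.5·(K/L). Setting this equal to 0.5/8 = 0.0625 gives K = 0.125L.
Substituting into y = 16: L^(1/3)·(0.125L)^(2/3) = 16.
Solving, L = 64 and K = 8.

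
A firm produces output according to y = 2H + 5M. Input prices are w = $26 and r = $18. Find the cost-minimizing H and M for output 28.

H* = 0, M* = 5.6

The inputs are perfect substitutes, so the firm uses whichever has the lower cost per unit of output.
Cost per unit of output via H is w/2 = 13; via M it is r/5 = 3.6. M is cheaper.
Producing y = 28 with M alone: H = 0, M = 5.6.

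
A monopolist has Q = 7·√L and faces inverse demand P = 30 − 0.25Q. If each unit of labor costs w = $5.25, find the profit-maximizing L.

L* = 36

Marginal revenue from the inverse demand is MR = 30 − 0.5Q.
The marginal product is MP_L = 3.5·L^(-1/2).
A monopolist hires until marginal revenue product equals the wage: MR·MP_L = w.
At L, Q = 7·√L. Substituting and solving: (30 − 3.5·√L)·3.5·L^(-1/2) = 5.25 gives L = 36.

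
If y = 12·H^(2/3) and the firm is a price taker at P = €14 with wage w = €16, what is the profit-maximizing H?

MP_H = (2/3)·12·H^(-1/3) = 8·H^(-1/3).
Profit maximization for a price taker requires P·MP_H = w: 14·8·H^(-1/3) = 16.
So H^(-1/3) = 1/7, which gives H = 343.

H* = 343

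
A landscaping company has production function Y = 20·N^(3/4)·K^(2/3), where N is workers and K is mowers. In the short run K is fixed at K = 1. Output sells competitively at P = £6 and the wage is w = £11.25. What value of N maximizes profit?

N* = 4096

With K = 1, MP_N = (3/4)·20·N^(-1/4)·1^(2/3) = 15·N^(-1/4).
Profit maximization for a price taker requires P·MP_N = w: 6·15·N^(-1/4) = 11.25.
So N^(-1/4) = 0.125, which gives N = 4096.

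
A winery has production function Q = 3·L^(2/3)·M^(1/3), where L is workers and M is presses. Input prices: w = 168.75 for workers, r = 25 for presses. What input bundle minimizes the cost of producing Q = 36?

Cost minimization requires the marginal rate of technical substitution to equal the input-price ratio: MP_L/MP_M = w/r.
Here MP_L/MP_M = (2/3)·(M/L)/(1/3) = 2·(M/L). Setting this equal to 168.75/25 = 6.75 gives M = 3.375L.
Substituting into Q = 36: 3·L^(2/3)·(3.375L)^(1/3) = 36.
Solving, L = 8 and M = 27.

L* = 8, M* = 27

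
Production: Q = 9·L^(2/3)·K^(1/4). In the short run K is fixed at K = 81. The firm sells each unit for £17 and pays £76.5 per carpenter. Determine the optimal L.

L* = 64

With K = 81, MP_L = (2/3)·9·L^(-1/3)·81^(1/4) = 18·L^(-1/3).
Profit maximization for a price taker requires P·MP_L = w: 17·18·L^(-1/3) = 76.5.
So L^(-1/3) = 0.25, which gives L = 64.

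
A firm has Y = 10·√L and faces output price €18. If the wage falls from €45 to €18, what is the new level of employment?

L* = 25

From P·MP_L = w with MP_L = 5·L^(-1/2), the labor demand is L(w) = (90/w)^(2).
At w = 45: L = 4. At w = 18: L = 25.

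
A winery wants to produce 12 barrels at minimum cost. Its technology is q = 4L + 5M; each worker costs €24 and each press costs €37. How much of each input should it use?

The inputs are perfect substitutes, so the firm uses whichever has the lower cost per unit of output.
Cost per unit of output via L is w/4 = 6; via M it is r/5 = 7.4. L is cheaper.
Producing q = 12 with L alone: L = 3, M = 0.

L* = 3, M* = 0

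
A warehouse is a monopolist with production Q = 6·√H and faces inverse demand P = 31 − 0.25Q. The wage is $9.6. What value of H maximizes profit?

H* = 25

Marginal revenue from the inverse demand is MR = 31 − 0.5Q.
The marginal product is MP_H = 3·H^(-1/2).
A monopolist hires until marginal revenue product equals the wage: MR·MP_H = w.
At H, Q = 6·√H. Substituting and solving: (31 − 3·√H)·3·H^(-1/2) = 9.6 gives H = 25.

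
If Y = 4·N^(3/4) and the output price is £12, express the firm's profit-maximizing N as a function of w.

N(w) = 1679616/w^(4)

MP_N = (3/4)·4·N^(-1/4) = 3·N^(-1/4).
Setting P·MP_N = w: 36·N^(-1/4) = w.
Solving for N: N^(-1/4) = w/36, so N = (36/w)^(4).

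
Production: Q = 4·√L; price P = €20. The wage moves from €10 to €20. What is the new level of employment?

L* = 4

From P·MP_L = w with MP_L = 2·L^(-1/2), the labor demand is L(w) = (40/w)^(2).
At w = 10: L = 16. At w = 20: L = 4.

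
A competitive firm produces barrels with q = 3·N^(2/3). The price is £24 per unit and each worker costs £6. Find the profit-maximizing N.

MP_N = (2/3)·3·N^(-1/3) = 2·N^(-1/3).
Profit maximization for a price taker requires P·MP_N = w: 24·2·N^(-1/3) = 6.
So N^(-1/3) = 0.125, which gives N = 512.

N* = 512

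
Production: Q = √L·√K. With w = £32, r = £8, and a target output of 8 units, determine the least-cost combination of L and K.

L* = 4, K* = 16

Cost minimization requires the marginal rate of technical substitution to equal the input-price ratio: MP_L/MP_K = w/r.
Here MP_L/MP_K = (1/2)·(K/L)/(1/2) = (K/L). Setting this equal to 32/8 = 4 gives K = 4L.
Substituting into Q = 8: L^(1/2)·(4L)^(1/2) = 8.
Solving, L = 4 and K = 16.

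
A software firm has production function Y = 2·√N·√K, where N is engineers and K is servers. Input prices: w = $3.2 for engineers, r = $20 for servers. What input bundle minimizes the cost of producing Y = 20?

N* = 25, K* = 4

Cost minimization requires the marginal rate of technical substitution to equal the input-price ratio: MP_N/MP_K = w/r.
Here MP_N/MP_K = (1/2)·(K/N)/(1/2) = (K/N). Setting this equal to 3.2/20 = 0.16 gives K = 0.16N.
Substituting into Y = 20: 2·N^(1/2)·(0.16N)^(1/2) = 20.
Solving, N = 25 and K = 4.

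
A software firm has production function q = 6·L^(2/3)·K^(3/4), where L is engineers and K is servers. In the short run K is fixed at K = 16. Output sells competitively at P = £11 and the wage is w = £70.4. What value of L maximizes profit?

With K = 16, MP_L = (2/3)·6·L^(-1/3)·16^(3/4) = 32·L^(-1/3).
Profit maximization for a price taker requires P·MP_L = w: 11·32·L^(-1/3) = 70.4.
So L^(-1/3) = 0.2, which gives L = 125.

L* = 125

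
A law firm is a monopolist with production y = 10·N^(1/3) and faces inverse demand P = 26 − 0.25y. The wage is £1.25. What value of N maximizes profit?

Marginal revenue from the inverse demand is MR = 26 − 0.5y.
The marginal product is MP_N = (10/3)·N^(-2/3).
A monopolist hires until marginal revenue product equals the wage: MR·MP_N = w.
At N, y = 10·N^(1/3). Substituting and solving: (26 − 5·N^(1/3))·(10/3)·N^(-2/3) = 1.25 gives N = 64.

N* = 64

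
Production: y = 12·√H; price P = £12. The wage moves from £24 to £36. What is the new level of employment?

H* = 4

From P·MP_H = w with MP_H = 6·H^(-1/2), the labor demand is H(w) = (72/w)^(2).
At w = 24: H = 9. At w = 36: H = 4.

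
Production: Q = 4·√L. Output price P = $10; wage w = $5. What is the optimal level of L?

MP_L = (1/2)·4·L^(-1/2) = 2·L^(-1/2).
Profit maximization for a price taker requires P·MP_L = w: 10·2·L^(-1/2) = 5.
So L^(-1/2) = 0.25, which gives L = 16.

L* = 16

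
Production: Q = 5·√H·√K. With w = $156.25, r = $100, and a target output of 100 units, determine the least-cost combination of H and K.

Cost minimization requires the marginal rate of technical substitution to equal the input-price ratio: MP_H/MP_K = w/r.
Here MP_H/MP_K = (1/2)·(K/H)/(1/2) = (K/H). Setting this equal to 156.25/100 = 1.5625 gives K = 1.5625H.
Substituting into Q = 100: 5·H^(1/2)·(1.5625H)^(1/2) = 100.
Solving, H = 16 and K = 25.

H* = 16, K* = 25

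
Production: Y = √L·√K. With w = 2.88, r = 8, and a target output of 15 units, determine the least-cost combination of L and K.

Cost minimization requires the marginal rate of technical substitution to equal the input-price ratio: MP_L/MP_K = w/r.
Here MP_L/MP_K = (1/2)·(K/L)/(1/2) = (K/L). Setting this equal to 2.88/8 = 0.36 gives K = 0.36L.
Substituting into Y = 15: L^(1/2)·(0.36L)^(1/2) = 15.
Solving, L = 25 and K = 9.

L* = 25, K* = 9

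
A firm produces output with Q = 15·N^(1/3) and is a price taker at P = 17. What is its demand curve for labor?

MP_N = (1/3)·15·N^(-2/3) = 5·N^(-2/3).
Setting P·MP_N = w: 85·N^(-2/3) = w.
Solving for N: N^(-2/3) = w/85, so N = (85/w)^(3/2).

N(w) = (85/w)^(3/2)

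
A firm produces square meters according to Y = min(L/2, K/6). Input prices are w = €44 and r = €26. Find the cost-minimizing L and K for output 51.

With a fixed-proportions technology, the cost-minimizing bundle uses no slack in either input: L/2 = K/6 = Y.
So L = 2·51 = 102 and K = 6·51 = 306.

L* = 102, K* = 306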